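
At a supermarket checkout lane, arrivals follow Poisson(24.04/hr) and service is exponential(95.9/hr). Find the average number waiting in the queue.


ρ = 24.04/95.9 = 0.2507
Lq = ρ²/(1−ρ) = 0.06284/0.7493 = 0.08386

Final: 0.08386


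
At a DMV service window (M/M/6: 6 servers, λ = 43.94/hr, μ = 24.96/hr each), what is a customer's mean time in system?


a = 1.7604; ρ = 0.2934; P₀ = 0.171857
Lq = P₀·a^c·ρ/(c!(1−ρ)²) = 0.004175
Wq = Lq/λ = 0.004175/43.94 = 0.00009501 hr
W = Wq + 1/μ = 0.00009501 + 0.04006 = 0.04016 hr

Final: 0.04016 hr


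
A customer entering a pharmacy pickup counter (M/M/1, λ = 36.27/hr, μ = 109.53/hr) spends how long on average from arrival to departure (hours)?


W = 1/(μ−λ) = 1/(109.53 − 36.27) = 1/73.26 = 0.01365 hr

Final: 0.01365 hr


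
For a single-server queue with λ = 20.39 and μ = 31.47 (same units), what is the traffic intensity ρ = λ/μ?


ρ = λ/μ = 20.39/31.47 = 0.6479

Final: 0.6479


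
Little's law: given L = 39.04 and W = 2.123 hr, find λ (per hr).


λ = L/W = 39.04/2.123 = 18.3891 /hr

Final: 18.3891 /hr


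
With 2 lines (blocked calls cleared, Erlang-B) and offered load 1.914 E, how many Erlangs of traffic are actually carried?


B(2,1.914) = 0.385970 (Erlang-B)
Carried load = a(1 − B) = 1.914·(1 − 0.385970) = 1.914·0.614030 = 1.1753 E

Final: 1.1753 Erlangs


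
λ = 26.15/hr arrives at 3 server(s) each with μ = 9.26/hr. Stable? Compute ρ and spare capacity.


Total capacity cμ = 3·9.26 = 27.78/hr
ρ = λ/(cμ) = 26.15/27.78 = 0.9413
Stable ⇔ ρ < 1: YES
Spare capacity = cμ − λ = 27.78 − 26.15 = 1.63/hr

Final: ρ = 0.9413; stable; margin = 1.63/hr


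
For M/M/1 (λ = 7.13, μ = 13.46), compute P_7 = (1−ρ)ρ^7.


ρ = 7.13/13.46 = 0.5297
P_n = (1−ρ)·ρ^n = (1 − 0.5297)·0.5297^7 = 0.4703·0.011703 = 0.005504

Final: 0.005504


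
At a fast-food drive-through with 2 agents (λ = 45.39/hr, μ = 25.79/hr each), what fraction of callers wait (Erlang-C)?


a = λ/μ = 1.7600; ρ = a/2 = 0.8800
P₀ = 0.063834 (from M/M/c formula)
C(c,a) = [a^c/(c!(1−ρ))]·P₀ = [3.09755/(2·0.1200)]·0.063834
= 12.90561·0.063834 = 0.823819

Final: 0.823819


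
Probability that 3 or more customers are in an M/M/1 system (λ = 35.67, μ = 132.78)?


ρ = 35.67/132.78 = 0.2686
P(N ≥ n) = ρ^n = 0.2686^3 = 0.019387

Final: 0.019387


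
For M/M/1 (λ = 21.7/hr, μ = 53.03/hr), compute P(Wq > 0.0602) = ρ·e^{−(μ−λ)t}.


ρ = 21.7/53.03 = 0.4092
P(Wq > t) = ρ·e^{−(μ−λ)t} = 0.4092·e^{−1.8861}
= 0.4092·0.151667 = 0.062063

Final: 0.062063


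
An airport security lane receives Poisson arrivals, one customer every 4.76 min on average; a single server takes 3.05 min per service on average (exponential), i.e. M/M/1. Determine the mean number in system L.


λ = 60/4.76 = 12.6050 /hr
μ = 60/3.05 = 19.6721 /hr
ρ = λ/μ = 12.6050/19.6721 = 0.6408
L = ρ/(1−ρ) = 0.6408/0.3592 = 1.7836

Final: 1.7836


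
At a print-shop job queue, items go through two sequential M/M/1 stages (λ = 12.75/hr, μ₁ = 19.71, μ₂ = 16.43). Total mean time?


Each node sees arrival rate λ = 12.75/hr (tandem ⇒ throughput preserved).
W₁ = 1/(μ₁−λ) = 1/(19.71−12.75) = 0.14368 hr
W₂ = 1/(μ₂−λ) = 1/(16.43−12.75) = 0.27174 hr
W_total = W₁ + W₂ = 0.14368 + 0.27174 = 0.41542 hr

Final: 0.41542 hr


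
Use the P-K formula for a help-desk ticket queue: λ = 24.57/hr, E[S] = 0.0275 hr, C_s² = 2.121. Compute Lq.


ρ = λ·E[S] = 24.57·0.0275 = 0.6757
Lq = ρ²(1+C_s²)/(2(1−ρ)) = 0.4565·(1+2.121)/(2·0.3243)
= 0.4565·3.1210/0.6486 = 2.19664

Final: 2.19664


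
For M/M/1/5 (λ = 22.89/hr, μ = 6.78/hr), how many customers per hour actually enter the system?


ρ = 3.3761; P_K = (1−ρ)ρ^5/(1−ρ^6) = 0.704276
λ_eff = λ(1 − P_K) = 22.89·(1 − 0.704276) = 22.89·0.295724 = 6.7691 /hr

Final: 6.7691 /hr


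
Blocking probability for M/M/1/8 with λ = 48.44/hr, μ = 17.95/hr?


ρ = λ/μ = 48.44/17.95 = 2.6986
P_K = (1−ρ)ρ^K/(1−ρ^(K+1)) = (-1.6986·2812.661396)/(1 − 7590.268413)
= -4777.607017/-7589.268413 = 0.629521

Final: 0.629521


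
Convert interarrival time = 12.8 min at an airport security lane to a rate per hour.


λ = 1/(interarrival time) in consistent units.
1 hour = 60 min, so λ = 60/12.8 = 4.6875 per hour

Final: 4.6875 /hr


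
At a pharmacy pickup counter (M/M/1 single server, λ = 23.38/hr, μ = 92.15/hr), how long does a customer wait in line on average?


ρ = 23.38/92.15 = 0.2537
Wq = ρ/(μ−λ) = 0.2537/(92.15 − 23.38) = 0.2537/68.77 = 0.003689 hr

Final: 0.003689 hr


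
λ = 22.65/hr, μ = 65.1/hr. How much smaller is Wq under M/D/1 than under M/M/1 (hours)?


ρ = 22.65/65.1 = 0.3479
Wq(M/M/1) = ρ/(μ−λ) = 0.3479/42.45 = 0.008196 hr
Wq(M/D/1) = ρ/(2(μ−λ)) = 0.004098 hr
Savings = 0.008196 − 0.004098 = 0.004098 hr

Final: 0.004098 hr


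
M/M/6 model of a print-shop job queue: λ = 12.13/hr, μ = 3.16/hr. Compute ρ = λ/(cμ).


ρ = λ/(cμ) = 12.13/(6·3.16) = 12.13/18.96 = 0.6398

Final: 0.6398


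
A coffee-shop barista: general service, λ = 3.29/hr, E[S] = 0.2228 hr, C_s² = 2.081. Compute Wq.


ρ = λ·E[S] = 3.29·0.2228 = 0.7330
E[S²] = E[S]²(1+C_s²) = 0.2228²·(1+2.081) = 0.152940
Wq = λ·E[S²]/(2(1−ρ)) = 3.29·0.152940/(2·0.2670) = 0.94232 hr

Final: 0.94232 hr


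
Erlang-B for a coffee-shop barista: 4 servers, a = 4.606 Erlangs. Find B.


B(c,a) = (a^c/c!) / Σ_{k=0}^{c} a^k/k!
a^4/4! = 18.753593
Σ terms (k=0..4): 1.00000 + 4.60600 + 10.60762 + 16.28623 + 18.75359 = 51.253441
B = 18.753593/51.253441 = 0.365899

Final: 0.365899


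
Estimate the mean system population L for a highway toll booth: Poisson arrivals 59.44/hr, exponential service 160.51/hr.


ρ = λ/μ = 59.44/160.51 = 0.3703
L = ρ/(1−ρ) = 0.3703/(1 − 0.3703) = 0.3703/0.6297 = 0.5881

Final: 0.5881


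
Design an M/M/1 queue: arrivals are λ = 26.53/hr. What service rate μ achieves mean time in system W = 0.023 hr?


W = 1/(μ−λ) ⇒ μ − λ = 1/W = 1/0.023 = 43.4783
μ = λ + 1/W = 26.53 + 43.4783 = 70.0083 per hr

Final: 70.0083 /hr


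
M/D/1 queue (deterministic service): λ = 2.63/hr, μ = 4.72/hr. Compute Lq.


ρ = 2.63/4.72 = 0.5572
M/D/1: Lq = ρ²/(2(1−ρ)) = 0.3105/(2·0.4428) = 0.35058

Final: 0.35058


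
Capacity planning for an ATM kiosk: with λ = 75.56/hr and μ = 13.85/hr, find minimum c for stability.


Stability requires cμ > λ ⇔ c > λ/μ.
λ/μ = 75.56/13.85 = 5.4556
Minimum integer c = ⌊5.4556⌋ + 1 = 6
Check: 6·13.85 = 83.10 > 75.56, while 5·13.85 = 69.25 ≤ 75.56

Final: 6 servers


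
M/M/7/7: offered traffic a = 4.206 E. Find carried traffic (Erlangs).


B(7,4.206) = 0.073604 (Erlang-B)
Carried load = a(1 − B) = 4.206·(1 − 0.073604) = 4.206·0.926396 = 3.8964 E

Final: 3.8964 Erlangs


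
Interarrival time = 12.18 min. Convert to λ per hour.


λ = 1/(interarrival time) in consistent units.
1 hour = 60 min, so λ = 60/12.18 = 4.9261 per hour

Final: 4.9261 /hr


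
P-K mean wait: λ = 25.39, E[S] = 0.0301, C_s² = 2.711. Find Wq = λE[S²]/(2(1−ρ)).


ρ = λ·E[S] = 25.39·0.0301 = 0.7642
E[S²] = E[S]²(1+C_s²) = 0.0301²·(1+2.711) = 0.003362
Wq = λ·E[S²]/(2(1−ρ)) = 25.39·0.003362/(2·0.2358) = 0.18104 hr

Final: 0.18104 hr


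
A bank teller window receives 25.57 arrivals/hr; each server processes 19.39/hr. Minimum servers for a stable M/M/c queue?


Stability requires cμ > λ ⇔ c > λ/μ.
λ/μ = 25.57/19.39 = 1.3187
Minimum integer c = ⌊1.3187⌋ + 1 = 2
Check: 2·19.39 = 38.78 > 25.57, while 1·19.39 = 19.39 ≤ 25.57

Final: 2 servers


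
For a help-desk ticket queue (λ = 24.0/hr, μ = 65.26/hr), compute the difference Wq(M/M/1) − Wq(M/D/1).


ρ = 24.0/65.26 = 0.3678
Wq(M/M/1) = ρ/(μ−λ) = 0.3678/41.26 = 0.008913 hr
Wq(M/D/1) = ρ/(2(μ−λ)) = 0.004457 hr
Savings = 0.008913 − 0.004457 = 0.004457 hr

Final: 0.004457 hr


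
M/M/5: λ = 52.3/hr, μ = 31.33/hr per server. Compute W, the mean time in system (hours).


a = 1.6693; ρ = 0.3339; P₀ = 0.187840
Lq = P₀·a^c·ρ/(c!(1−ρ)²) = 0.01527
Wq = Lq/λ = 0.01527/52.3 = 0.0002919 hr
W = Wq + 1/μ = 0.0002919 + 0.03192 = 0.03221 hr

Final: 0.03221 hr


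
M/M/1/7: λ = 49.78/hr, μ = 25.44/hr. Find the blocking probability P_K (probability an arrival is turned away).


ρ = λ/μ = 49.78/25.44 = 1.9568
P_K = (1−ρ)ρ^K/(1−ρ^(K+1)) = (-0.9568·109.841005)/(1 − 214.932595)
= -105.091590/-213.932595 = 0.491237

Final: 0.491237


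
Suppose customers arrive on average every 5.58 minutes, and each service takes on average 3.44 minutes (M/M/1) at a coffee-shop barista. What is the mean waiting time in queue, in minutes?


λ = 60/5.58 = 10.7527 /hr
μ = 60/3.44 = 17.4419 /hr
ρ = λ/μ = 10.7527/17.4419 = 0.6165
Wq = ρ/(μ−λ) = 0.6165/(17.4419−10.7527) = 0.09216 hr
In minutes: 0.09216·60 = 5.530 min

Final: 5.530 min


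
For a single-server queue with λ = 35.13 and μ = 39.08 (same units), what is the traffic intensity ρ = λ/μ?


ρ = λ/μ = 35.13/39.08 = 0.8989

Final: 0.8989


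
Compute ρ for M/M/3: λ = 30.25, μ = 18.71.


ρ = λ/(cμ) = 30.25/(3·18.71) = 30.25/56.13 = 0.5389

Final: 0.5389


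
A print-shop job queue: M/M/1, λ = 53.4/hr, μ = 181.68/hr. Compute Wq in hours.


ρ = 53.4/181.68 = 0.2939
Wq = ρ/(μ−λ) = 0.2939/(181.68 − 53.4) = 0.2939/128.28 = 0.002291 hr

Final: 0.002291 hr


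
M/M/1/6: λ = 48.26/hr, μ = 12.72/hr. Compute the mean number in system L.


ρ = 48.26/12.72 = 3.7940
L = ρ[1 − (K+1)ρ^K + Kρ^(K+1)] / [(1−ρ)(1−ρ^(K+1))]
Numerator: 3.7940·(1 − 7·2982.642745 + 6·11316.221610) = 178394.419592
Denominator: (-2.7940)·(-11315.221610) = 31615.013838
L = 178394.419592/31615.013838 = 5.6427

Final: 5.6427


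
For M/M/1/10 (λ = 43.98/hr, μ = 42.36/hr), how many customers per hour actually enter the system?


ρ = 1.0382; P_K = (1−ρ)ρ^10/(1−ρ^11) = 0.108905
λ_eff = λ(1 − P_K) = 43.98·(1 − 0.108905) = 43.98·0.891095 = 39.1903 /hr

Final: 39.1903 /hr


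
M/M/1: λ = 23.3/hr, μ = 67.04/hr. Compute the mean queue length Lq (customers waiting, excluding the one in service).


ρ = 23.3/67.04 = 0.3476
Lq = ρ²/(1−ρ) = 0.1208/0.6524 = 0.1851

Final: 0.1851


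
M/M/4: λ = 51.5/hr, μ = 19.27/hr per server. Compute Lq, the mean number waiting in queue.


a = λ/μ = 2.6725; ρ = a/4 = 0.6681
P₀ = 0.059416
Lq = P₀·a^c·ρ / (c!·(1−ρ)²) = 0.059416·51.01549·0.6681/(24·0.11013)
= 0.76620

Final: 0.76620


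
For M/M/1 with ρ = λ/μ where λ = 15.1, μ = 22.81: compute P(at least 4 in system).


ρ = 15.1/22.81 = 0.6620
P(N ≥ n) = ρ^n = 0.6620^4 = 0.192047

Final: 0.192047


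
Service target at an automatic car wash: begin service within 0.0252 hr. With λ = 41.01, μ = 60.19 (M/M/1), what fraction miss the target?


ρ = 41.01/60.19 = 0.6813
P(Wq > t) = ρ·e^{−(μ−λ)t} = 0.6813·e^{−0.4833}
= 0.6813·0.616723 = 0.420199

Final: 0.420199


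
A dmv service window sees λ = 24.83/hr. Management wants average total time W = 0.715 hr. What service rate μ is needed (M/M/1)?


W = 1/(μ−λ) ⇒ μ − λ = 1/W = 1/0.715 = 1.3986
μ = λ + 1/W = 24.83 + 1.3986 = 26.2286 per hr

Final: 26.2286 /hr


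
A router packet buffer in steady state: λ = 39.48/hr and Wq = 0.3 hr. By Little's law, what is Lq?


Lq = λWq = 39.48·0.3 = 11.8440

Final: 11.8440


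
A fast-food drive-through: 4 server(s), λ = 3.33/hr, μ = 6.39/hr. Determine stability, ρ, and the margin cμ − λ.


Total capacity cμ = 4·6.39 = 25.56/hr
ρ = λ/(cμ) = 3.33/25.56 = 0.1303
Stable ⇔ ρ < 1: YES
Spare capacity = cμ − λ = 25.56 − 3.33 = 22.23/hr

Final: ρ = 0.1303; stable; margin = 22.23/hr


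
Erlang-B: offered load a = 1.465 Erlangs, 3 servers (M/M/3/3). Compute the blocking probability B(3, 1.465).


B(c,a) = (a^c/c!) / Σ_{k=0}^{c} a^k/k!
a^3/3! = 0.524037
Σ terms (k=0..3): 1.00000 + 1.46500 + 1.07311 + 0.52404 = 4.062149
B = 0.524037/4.062149 = 0.129005

Final: 0.129005


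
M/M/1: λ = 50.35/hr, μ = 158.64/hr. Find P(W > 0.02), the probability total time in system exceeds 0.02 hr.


W ~ Exponential(μ−λ) for M/M/1.
μ − λ = 158.64 − 50.35 = 108.2900
P(W > t) = e^{−(μ−λ)t} = e^{−2.1658} = 0.114658

Final: 0.114658


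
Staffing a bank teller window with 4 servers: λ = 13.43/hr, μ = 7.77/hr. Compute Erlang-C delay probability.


a = λ/μ = 1.7284; ρ = a/4 = 0.4321
P₀ = 0.174286 (from M/M/c formula)
C(c,a) = [a^c/(c!(1−ρ))]·P₀ = [8.92524/(24·0.5679)]·0.174286
= 0.65485·0.174286 = 0.114132

Final: 0.114132


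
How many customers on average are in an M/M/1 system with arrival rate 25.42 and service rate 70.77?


ρ = λ/μ = 25.42/70.77 = 0.3592
L = ρ/(1−ρ) = 0.3592/(1 − 0.3592) = 0.3592/0.6408 = 0.5605

Final: 0.5605


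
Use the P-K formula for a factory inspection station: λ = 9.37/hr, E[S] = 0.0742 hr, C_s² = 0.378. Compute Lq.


ρ = λ·E[S] = 9.37·0.0742 = 0.6953
Lq = ρ²(1+C_s²)/(2(1−ρ)) = 0.4834·(1+0.378)/(2·0.3047)
= 0.4834·1.3780/0.6095 = 1.09287

Final: 1.09287


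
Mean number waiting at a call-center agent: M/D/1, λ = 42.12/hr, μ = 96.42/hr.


ρ = 42.12/96.42 = 0.4368
M/D/1: Lq = ρ²/(2(1−ρ)) = 0.1908/(2·0.5632) = 0.16943

Final: 0.16943


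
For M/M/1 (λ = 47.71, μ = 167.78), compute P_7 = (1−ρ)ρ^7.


ρ = 47.71/167.78 = 0.2844
P_n = (1−ρ)·ρ^n = (1 − 0.2844)·0.2844^7 = 0.7156·0.0001503 = 0.0001076

Final: 0.0001076


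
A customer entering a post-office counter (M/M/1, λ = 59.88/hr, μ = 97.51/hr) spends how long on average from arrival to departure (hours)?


W = 1/(μ−λ) = 1/(97.51 − 59.88) = 1/37.63 = 0.02657 hr

Final: 0.02657 hr


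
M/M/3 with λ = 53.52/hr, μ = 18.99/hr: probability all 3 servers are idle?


a = λ/μ = 53.52/18.99 = 2.8183; ρ = a/c = 0.9394
Σ_{k=0}^{2} a^k/k! (terms k=0..2) = 1.00000 + 2.81833 + 3.97148 = 7.78980
Tail: a^3/(3!(1−ρ)) = 22.38584/(6·0.06056) = 61.60973
P₀ = 1/(7.78980 + 61.60973) = 1/69.39953 = 0.014409

Final: 0.014409


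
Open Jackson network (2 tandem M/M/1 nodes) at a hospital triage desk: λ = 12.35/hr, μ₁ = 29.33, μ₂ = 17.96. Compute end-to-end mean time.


Each node sees arrival rate λ = 12.35/hr (tandem ⇒ throughput preserved).
W₁ = 1/(μ₁−λ) = 1/(29.33−12.35) = 0.05889 hr
W₂ = 1/(μ₂−λ) = 1/(17.96−12.35) = 0.17825 hr
W_total = W₁ + W₂ = 0.05889 + 0.17825 = 0.23715 hr

Final: 0.23715 hr


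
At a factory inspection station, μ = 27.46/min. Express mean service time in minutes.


Mean service time = 1/μ = 1/27.46 minute = 0.03642 minute
In minutes: 0.03642 × 1 = 0.03642 min

Final: 0.03642 min


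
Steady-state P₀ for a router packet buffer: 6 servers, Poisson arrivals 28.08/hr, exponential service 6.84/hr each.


a = λ/μ = 28.08/6.84 = 4.1053; ρ = a/c = 0.6842
Σ_{k=0}^{5} a^k/k! (terms k=0..5) = 1.00000 + 4.10526 + 8.42659 + 11.53113 + 11.83458 + 9.71681 = 46.61437
Tail: a^6/(6!(1−ρ)) = 4786.80802/(720·0.3158) = 21.05309
P₀ = 1/(46.61437 + 21.05309) = 1/67.66746 = 0.014778

Final: 0.014778


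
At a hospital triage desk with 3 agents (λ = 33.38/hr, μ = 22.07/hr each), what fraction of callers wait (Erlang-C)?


a = λ/μ = 1.5125; ρ = a/3 = 0.5042
P₀ = 0.207505 (from M/M/c formula)
C(c,a) = [a^c/(c!(1−ρ))]·P₀ = [3.45981/(6·0.4958)]·0.207505
= 1.16293·0.207505 = 0.241314

Final: 0.241314


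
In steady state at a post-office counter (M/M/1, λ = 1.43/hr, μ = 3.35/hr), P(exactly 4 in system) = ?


ρ = 1.43/3.35 = 0.4269
P_n = (1−ρ)·ρ^n = (1 − 0.4269)·0.4269^4 = 0.5731·0.033202 = 0.019029

Final: 0.019029


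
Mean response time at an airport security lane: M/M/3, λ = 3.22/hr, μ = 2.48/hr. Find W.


a = 1.2984; ρ = 0.4328; P₀ = 0.264239
Lq = P₀·a^c·ρ/(c!(1−ρ)²) = 0.12968
Wq = Lq/λ = 0.12968/3.22 = 0.04027 hr
W = Wq + 1/μ = 0.04027 + 0.40323 = 0.44350 hr

Final: 0.44350 hr


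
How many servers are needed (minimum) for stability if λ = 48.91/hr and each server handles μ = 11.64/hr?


Stability requires cμ > λ ⇔ c > λ/μ.
λ/μ = 48.91/11.64 = 4.2019
Minimum integer c = ⌊4.2019⌋ + 1 = 5
Check: 5·11.64 = 58.20 > 48.91, while 4·11.64 = 46.56 ≤ 48.91

Final: 5 servers


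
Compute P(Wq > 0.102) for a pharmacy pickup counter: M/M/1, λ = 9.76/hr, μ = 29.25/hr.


ρ = 9.76/29.25 = 0.3337
P(Wq > t) = ρ·e^{−(μ−λ)t} = 0.3337·e^{−1.9880}
= 0.3337·0.136972 = 0.045704

Final: 0.045704


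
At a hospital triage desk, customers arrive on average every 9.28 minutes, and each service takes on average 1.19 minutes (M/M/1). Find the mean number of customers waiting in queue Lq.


λ = 60/9.28 = 6.4655 /hr
μ = 60/1.19 = 50.4202 /hr
ρ = λ/μ = 6.4655/50.4202 = 0.1282
Lq = ρ²/(1−ρ) = 0.01644/0.8718 = 0.01886

Final: 0.01886


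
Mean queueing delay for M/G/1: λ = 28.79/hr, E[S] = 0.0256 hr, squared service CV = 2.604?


ρ = λ·E[S] = 28.79·0.0256 = 0.7370
E[S²] = E[S]²(1+C_s²) = 0.0256²·(1+2.604) = 0.002362
Wq = λ·E[S²]/(2(1−ρ)) = 28.79·0.002362/(2·0.2630) = 0.12929 hr

Final: 0.12929 hr


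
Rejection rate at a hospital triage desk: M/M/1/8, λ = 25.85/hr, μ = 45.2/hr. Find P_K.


ρ = λ/μ = 25.85/45.2 = 0.5719
P_K = (1−ρ)ρ^K/(1−ρ^(K+1)) = (0.4281·0.011444)/(1 − 0.006545)
= 0.004899/0.993455 = 0.004931

Final: 0.004931


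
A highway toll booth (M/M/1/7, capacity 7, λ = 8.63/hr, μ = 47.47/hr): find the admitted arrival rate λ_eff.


ρ = 0.1818; P_K = (1−ρ)ρ^7/(1−ρ^8) = 0.000005370
λ_eff = λ(1 − P_K) = 8.63·(1 − 0.000005370) = 8.63·0.999995 = 8.6300 /hr

Final: 8.6300 /hr


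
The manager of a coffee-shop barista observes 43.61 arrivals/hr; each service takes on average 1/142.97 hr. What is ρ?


ρ = λ/μ = 43.61/142.97 = 0.3050

Final: 0.3050


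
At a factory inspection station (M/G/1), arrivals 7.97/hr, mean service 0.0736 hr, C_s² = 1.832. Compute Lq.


ρ = λ·E[S] = 7.97·0.0736 = 0.5866
Lq = ρ²(1+C_s²)/(2(1−ρ)) = 0.3441·(1+1.832)/(2·0.4134)
= 0.3441·2.8320/0.8268 = 1.17857

Final: 1.17857


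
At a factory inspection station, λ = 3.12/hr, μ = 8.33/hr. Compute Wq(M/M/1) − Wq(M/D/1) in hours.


ρ = 3.12/8.33 = 0.3745
Wq(M/M/1) = ρ/(μ−λ) = 0.3745/5.21 = 0.07189 hr
Wq(M/D/1) = ρ/(2(μ−λ)) = 0.03595 hr
Savings = 0.07189 − 0.03595 = 0.03595 hr

Final: 0.03595 hr


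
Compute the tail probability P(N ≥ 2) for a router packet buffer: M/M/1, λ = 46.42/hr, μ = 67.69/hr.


ρ = 46.42/67.69 = 0.6858
P(N ≥ n) = ρ^n = 0.6858^2 = 0.470285

Final: 0.470285


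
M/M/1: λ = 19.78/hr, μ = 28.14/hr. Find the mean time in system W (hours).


W = 1/(μ−λ) = 1/(28.14 − 19.78) = 1/8.36 = 0.1196 hr

Final: 0.1196 hr


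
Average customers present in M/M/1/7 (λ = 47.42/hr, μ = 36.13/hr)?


ρ = 47.42/36.13 = 1.3125
L = ρ[1 − (K+1)ρ^K + Kρ^(K+1)] / [(1−ρ)(1−ρ^(K+1))]
Numerator: 1.3125·(1 − 8·6.708959 + 7·8.805392) = 11.767820
Denominator: (-0.3125)·(-7.805392) = 2.439050
L = 11.767820/2.439050 = 4.8248

Final: 4.8248


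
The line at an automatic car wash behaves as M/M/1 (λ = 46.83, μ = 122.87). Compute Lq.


ρ = 46.83/122.87 = 0.3811
Lq = ρ²/(1−ρ) = 0.1453/0.6189 = 0.2347

Final: 0.2347


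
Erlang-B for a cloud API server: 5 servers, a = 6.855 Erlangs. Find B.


B(c,a) = (a^c/c!) / Σ_{k=0}^{c} a^k/k!
a^5/5! = 126.140936
Σ terms (k=0..5): 1.00000 + 6.85500 + 23.49551 + 53.68725 + 92.00652 + 126.14094 = 303.185213
B = 126.140936/303.185213 = 0.416052

Final: 0.416052


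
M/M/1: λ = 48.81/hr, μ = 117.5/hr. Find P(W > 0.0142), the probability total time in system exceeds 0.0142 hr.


W ~ Exponential(μ−λ) for M/M/1.
μ − λ = 117.5 − 48.81 = 68.6900
P(W > t) = e^{−(μ−λ)t} = e^{−0.9754} = 0.377042

Final: 0.377042


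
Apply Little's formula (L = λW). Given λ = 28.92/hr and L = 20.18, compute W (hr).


W = L/λ = 20.18/28.92 = 0.6978 hr

Final: 0.6978 hr


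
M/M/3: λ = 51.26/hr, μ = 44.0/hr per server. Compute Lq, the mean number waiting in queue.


a = λ/μ = 1.1650; ρ = a/3 = 0.3883
P₀ = 0.305395
Lq = P₀·a^c·ρ / (c!·(1−ρ)²) = 0.305395·1.58117·0.3883/(6·0.37414)
= 0.08353

Final: 0.08353


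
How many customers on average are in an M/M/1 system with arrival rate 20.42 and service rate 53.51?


ρ = λ/μ = 20.42/53.51 = 0.3816
L = ρ/(1−ρ) = 0.3816/(1 − 0.3816) = 0.3816/0.6184 = 0.6171

Final: 0.6171


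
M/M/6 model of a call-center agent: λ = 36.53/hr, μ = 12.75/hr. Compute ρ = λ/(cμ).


ρ = λ/(cμ) = 36.53/(6·12.75) = 36.53/76.50 = 0.4775

Final: 0.4775


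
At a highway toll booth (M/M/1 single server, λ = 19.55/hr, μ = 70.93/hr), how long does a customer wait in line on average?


ρ = 19.55/70.93 = 0.2756
Wq = ρ/(μ−λ) = 0.2756/(70.93 − 19.55) = 0.2756/51.38 = 0.005364 hr

Final: 0.005364 hr


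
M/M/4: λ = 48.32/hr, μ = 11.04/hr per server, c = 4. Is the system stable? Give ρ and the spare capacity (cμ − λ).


Total capacity cμ = 4·11.04 = 44.16/hr
ρ = λ/(cμ) = 48.32/44.16 = 1.0942
Stable ⇔ ρ < 1: NO
Spare capacity = cμ − λ = 44.16 − 48.32 = -4.16/hr

Final: ρ = 1.0942; unstable; margin = -4.16/hr


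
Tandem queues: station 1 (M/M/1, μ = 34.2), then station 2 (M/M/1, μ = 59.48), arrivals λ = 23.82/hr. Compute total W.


Each node sees arrival rate λ = 23.82/hr (tandem ⇒ throughput preserved).
W₁ = 1/(μ₁−λ) = 1/(34.2−23.82) = 0.09634 hr
W₂ = 1/(μ₂−λ) = 1/(59.48−23.82) = 0.02804 hr
W_total = W₁ + W₂ = 0.09634 + 0.02804 = 0.12438 hr

Final: 0.12438 hr


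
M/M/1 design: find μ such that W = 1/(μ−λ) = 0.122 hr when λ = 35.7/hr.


W = 1/(μ−λ) ⇒ μ − λ = 1/W = 1/0.122 = 8.1967
μ = λ + 1/W = 35.7 + 8.1967 = 43.8967 per hr

Final: 43.8967 /hr


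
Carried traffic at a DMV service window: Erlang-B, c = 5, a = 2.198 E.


B(5,2.198) = 0.048673 (Erlang-B)
Carried load = a(1 − B) = 2.198·(1 − 0.048673) = 2.198·0.951327 = 2.0910 E

Final: 2.0910 Erlangs


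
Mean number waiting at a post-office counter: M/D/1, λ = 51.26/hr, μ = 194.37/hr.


ρ = 51.26/194.37 = 0.2637
M/D/1: Lq = ρ²/(2(1−ρ)) = 0.06955/(2·0.7363) = 0.04723

Final: 0.04723


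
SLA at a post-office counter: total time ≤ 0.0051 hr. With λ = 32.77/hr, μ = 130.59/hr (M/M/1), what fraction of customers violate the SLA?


W ~ Exponential(μ−λ) for M/M/1.
μ − λ = 130.59 − 32.77 = 97.8200
P(W > t) = e^{−(μ−λ)t} = e^{−0.4989} = 0.607209

Final: 0.607209


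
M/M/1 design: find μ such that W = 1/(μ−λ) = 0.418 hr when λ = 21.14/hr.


W = 1/(μ−λ) ⇒ μ − λ = 1/W = 1/0.418 = 2.3923
μ = λ + 1/W = 21.14 + 2.3923 = 23.5323 per hr

Final: 23.5323 /hr


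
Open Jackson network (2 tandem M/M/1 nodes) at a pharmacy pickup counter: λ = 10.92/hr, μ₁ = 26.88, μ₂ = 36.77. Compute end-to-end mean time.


Each node sees arrival rate λ = 10.92/hr (tandem ⇒ throughput preserved).
W₁ = 1/(μ₁−λ) = 1/(26.88−10.92) = 0.06266 hr
W₂ = 1/(μ₂−λ) = 1/(36.77−10.92) = 0.03868 hr
W_total = W₁ + W₂ = 0.06266 + 0.03868 = 0.10134 hr

Final: 0.10134 hr


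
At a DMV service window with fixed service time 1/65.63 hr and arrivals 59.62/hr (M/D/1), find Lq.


ρ = 59.62/65.63 = 0.9084
M/D/1: Lq = ρ²/(2(1−ρ)) = 0.8252/(2·0.09157) = 4.50585

Final: 4.50585


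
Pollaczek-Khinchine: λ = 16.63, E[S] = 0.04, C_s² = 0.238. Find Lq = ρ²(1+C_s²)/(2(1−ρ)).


ρ = λ·E[S] = 16.63·0.04 = 0.6652
Lq = ρ²(1+C_s²)/(2(1−ρ)) = 0.4425·(1+0.238)/(2·0.3348)
= 0.4425·1.2380/0.6696 = 0.81811

Final: 0.81811


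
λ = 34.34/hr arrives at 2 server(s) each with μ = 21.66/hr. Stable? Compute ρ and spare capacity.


Total capacity cμ = 2·21.66 = 43.32/hr
ρ = λ/(cμ) = 34.34/43.32 = 0.7927
Stable ⇔ ρ < 1: YES
Spare capacity = cμ − λ = 43.32 − 34.34 = 8.98/hr

Final: ρ = 0.7927; stable; margin = 8.98/hr


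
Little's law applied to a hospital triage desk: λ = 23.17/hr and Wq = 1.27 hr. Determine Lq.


Lq = λWq = 23.17·1.27 = 29.4259

Final: 29.4259


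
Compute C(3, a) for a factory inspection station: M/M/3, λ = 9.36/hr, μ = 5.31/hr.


a = λ/μ = 1.7627; ρ = a/3 = 0.5876
P₀ = 0.153149 (from M/M/c formula)
C(c,a) = [a^c/(c!(1−ρ))]·P₀ = [5.47702/(6·0.4124)]·0.153149
= 2.21331·0.153149 = 0.338966

Final: 0.338966


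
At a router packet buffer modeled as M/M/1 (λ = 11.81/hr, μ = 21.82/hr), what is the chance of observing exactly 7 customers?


ρ = 11.81/21.82 = 0.5412
P_n = (1−ρ)·ρ^n = (1 − 0.5412)·0.5412^7 = 0.4588·0.013607 = 0.006242

Final: 0.006242


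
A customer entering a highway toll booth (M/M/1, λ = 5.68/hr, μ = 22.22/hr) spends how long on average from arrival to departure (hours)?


W = 1/(μ−λ) = 1/(22.22 − 5.68) = 1/16.54 = 0.06046 hr

Final: 0.06046 hr


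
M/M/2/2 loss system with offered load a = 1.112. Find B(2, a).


B(c,a) = (a^c/c!) / Σ_{k=0}^{c} a^k/k!
a^2/2! = 0.618272
Σ terms (k=0..2): 1.00000 + 1.11200 + 0.61827 = 2.730272
B = 0.618272/2.730272 = 0.226451

Final: 0.226451


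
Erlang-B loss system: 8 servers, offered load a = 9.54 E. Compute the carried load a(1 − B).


B(8,9.54) = 0.316289 (Erlang-B)
Carried load = a(1 − B) = 9.54·(1 − 0.316289) = 9.54·0.683711 = 6.5226 E

Final: 6.5226 Erlangs


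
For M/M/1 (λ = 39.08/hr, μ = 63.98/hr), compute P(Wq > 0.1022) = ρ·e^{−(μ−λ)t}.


ρ = 39.08/63.98 = 0.6108
P(Wq > t) = ρ·e^{−(μ−λ)t} = 0.6108·e^{−2.5448}
= 0.6108·0.078490 = 0.047943

Final: 0.047943


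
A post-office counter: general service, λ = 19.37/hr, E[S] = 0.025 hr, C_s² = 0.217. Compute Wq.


ρ = λ·E[S] = 19.37·0.025 = 0.4843
E[S²] = E[S]²(1+C_s²) = 0.025²·(1+0.217) = 0.0007606
Wq = λ·E[S²]/(2(1−ρ)) = 19.37·0.0007606/(2·0.5157) = 0.01428 hr

Final: 0.01428 hr


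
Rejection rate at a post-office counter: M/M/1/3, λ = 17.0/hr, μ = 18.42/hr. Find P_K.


ρ = λ/μ = 17.0/18.42 = 0.9229
P_K = (1−ρ)ρ^K/(1−ρ^(K+1)) = (0.07709·0.786100)/(1 − 0.725500)
= 0.060601/0.274500 = 0.220767

Final: 0.220767


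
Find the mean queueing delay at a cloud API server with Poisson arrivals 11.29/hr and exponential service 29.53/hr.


ρ = 11.29/29.53 = 0.3823
Wq = ρ/(μ−λ) = 0.3823/(29.53 − 11.29) = 0.3823/18.24 = 0.02096 hr

Final: 0.02096 hr


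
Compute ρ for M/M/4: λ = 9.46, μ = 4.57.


ρ = λ/(cμ) = 9.46/(4·4.57) = 9.46/18.28 = 0.5175

Final: 0.5175


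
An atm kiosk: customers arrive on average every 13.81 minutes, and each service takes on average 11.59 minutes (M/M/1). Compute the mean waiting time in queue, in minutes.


λ = 60/13.81 = 4.3447 /hr
μ = 60/11.59 = 5.1769 /hr
ρ = λ/μ = 4.3447/5.1769 = 0.8392
Wq = ρ/(μ−λ) = 0.8392/(5.1769−4.3447) = 1.00847 hr
In minutes: 1.00847·60 = 60.508 min

Final: 60.508 min


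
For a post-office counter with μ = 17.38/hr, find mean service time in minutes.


Mean service time = 1/μ = 1/17.38 hour = 0.05754 hour
In minutes: 0.05754 × 60 = 3.4522 min

Final: 3.4522 min


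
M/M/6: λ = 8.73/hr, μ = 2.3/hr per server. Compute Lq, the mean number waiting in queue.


a = λ/μ = 3.7957; ρ = a/6 = 0.6326
P₀ = 0.020995
Lq = P₀·a^c·ρ / (c!·(1−ρ)²) = 0.020995·2990.32537·0.6326/(720·0.13498)
= 0.40867

Final: 0.40867


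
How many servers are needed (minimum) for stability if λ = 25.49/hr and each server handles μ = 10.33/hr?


Stability requires cμ > λ ⇔ c > λ/μ.
λ/μ = 25.49/10.33 = 2.4676
Minimum integer c = ⌊2.4676⌋ + 1 = 3
Check: 3·10.33 = 30.99 > 25.49, while 2·10.33 = 20.66 ≤ 25.49

Final: 3 servers


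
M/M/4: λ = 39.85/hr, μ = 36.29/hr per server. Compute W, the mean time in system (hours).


a = 1.0981; ρ = 0.2745; P₀ = 0.332756
Lq = P₀·a^c·ρ/(c!(1−ρ)²) = 0.01052
Wq = Lq/λ = 0.01052/39.85 = 0.0002639 hr
W = Wq + 1/μ = 0.0002639 + 0.02756 = 0.02782 hr

Final: 0.02782 hr


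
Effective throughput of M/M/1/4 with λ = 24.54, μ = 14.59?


ρ = 1.6820; P_K = (1−ρ)ρ^4/(1−ρ^5) = 0.437997
λ_eff = λ(1 − P_K) = 24.54·(1 − 0.437997) = 24.54·0.562003 = 13.7915 /hr

Final: 13.7915 /hr


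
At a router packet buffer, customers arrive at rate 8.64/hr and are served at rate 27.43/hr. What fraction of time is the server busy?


ρ = λ/μ = 8.64/27.43 = 0.3150

Final: 0.3150


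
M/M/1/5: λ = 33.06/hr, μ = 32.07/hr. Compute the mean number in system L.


ρ = 33.06/32.07 = 1.0309
L = ρ[1 − (K+1)ρ^K + Kρ^(K+1)] / [(1−ρ)(1−ρ^(K+1))]
Numerator: 1.0309·(1 − 6·1.164178 + 5·1.200116) = 0.015991
Denominator: (-0.03087)·(-0.200116) = 0.006178
L = 0.015991/0.006178 = 2.5886

Final: 2.5886


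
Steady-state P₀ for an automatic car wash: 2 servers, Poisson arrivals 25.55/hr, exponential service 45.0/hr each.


a = λ/μ = 25.55/45.0 = 0.5678; ρ = a/c = 0.2839
Σ_{k=0}^{1} a^k/k! (terms k=0..1) = 1.00000 + 0.56778 = 1.56778
Tail: a^2/(2!(1−ρ)) = 0.32237/(2·0.7161) = 0.22508
P₀ = 1/(1.56778 + 0.22508) = 1/1.79286 = 0.557767

Final: 0.557767


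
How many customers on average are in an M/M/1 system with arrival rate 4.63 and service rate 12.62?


ρ = λ/μ = 4.63/12.62 = 0.3669
L = ρ/(1−ρ) = 0.3669/(1 − 0.3669) = 0.3669/0.6331 = 0.5795

Final: 0.5795


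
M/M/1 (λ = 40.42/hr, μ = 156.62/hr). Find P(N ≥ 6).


ρ = 40.42/156.62 = 0.2581
P(N ≥ n) = ρ^n = 0.2581^6 = 0.0002955

Final: 0.0002955


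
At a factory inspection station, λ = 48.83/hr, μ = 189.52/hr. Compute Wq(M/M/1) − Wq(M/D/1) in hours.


ρ = 48.83/189.52 = 0.2577
Wq(M/M/1) = ρ/(μ−λ) = 0.2577/140.69 = 0.001831 hr
Wq(M/D/1) = ρ/(2(μ−λ)) = 0.0009157 hr
Savings = 0.001831 − 0.0009157 = 0.0009157 hr

Final: 0.0009157 hr


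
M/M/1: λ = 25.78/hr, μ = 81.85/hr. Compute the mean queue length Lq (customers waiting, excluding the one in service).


ρ = 25.78/81.85 = 0.3150
Lq = ρ²/(1−ρ) = 0.09920/0.6850 = 0.1448

Final: 0.1448


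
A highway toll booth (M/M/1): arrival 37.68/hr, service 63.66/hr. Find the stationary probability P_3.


ρ = 37.68/63.66 = 0.5919
P_n = (1−ρ)·ρ^n = (1 − 0.5919)·0.5919^3 = 0.4081·0.207364 = 0.084626

Final: 0.084626


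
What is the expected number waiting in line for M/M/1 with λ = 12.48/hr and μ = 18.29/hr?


ρ = 12.48/18.29 = 0.6823
Lq = ρ²/(1−ρ) = 0.4656/0.3177 = 1.4657

Final: 1.4657


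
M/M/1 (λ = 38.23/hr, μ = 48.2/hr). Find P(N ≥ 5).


ρ = 38.23/48.2 = 0.7932
P(N ≥ n) = ρ^n = 0.7932^5 = 0.313896

Final: 0.313896


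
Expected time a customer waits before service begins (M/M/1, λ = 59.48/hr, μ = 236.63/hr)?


ρ = 59.48/236.63 = 0.2514
Wq = ρ/(μ−λ) = 0.2514/(236.63 − 59.48) = 0.2514/177.15 = 0.001419 hr

Final: 0.001419 hr


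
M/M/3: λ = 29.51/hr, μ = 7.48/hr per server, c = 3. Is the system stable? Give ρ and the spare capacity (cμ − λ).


Total capacity cμ = 3·7.48 = 22.44/hr
ρ = λ/(cμ) = 29.51/22.44 = 1.3151
Stable ⇔ ρ < 1: NO
Spare capacity = cμ − λ = 22.44 − 29.51 = -7.07/hr

Final: ρ = 1.3151; unstable; margin = -7.07/hr


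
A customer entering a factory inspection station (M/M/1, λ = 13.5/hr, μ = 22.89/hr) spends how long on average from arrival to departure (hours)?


W = 1/(μ−λ) = 1/(22.89 − 13.5) = 1/9.39 = 0.1065 hr

Final: 0.1065 hr


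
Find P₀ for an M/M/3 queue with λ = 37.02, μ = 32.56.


a = λ/μ = 37.02/32.56 = 1.1370; ρ = a/c = 0.3790
Σ_{k=0}^{2} a^k/k! (terms k=0..2) = 1.00000 + 1.13698 + 0.64636 = 2.78334
Tail: a^3/(3!(1−ρ)) = 1.46979/(6·0.6210) = 0.39446
P₀ = 1/(2.78334 + 0.39446) = 1/3.17780 = 0.314683

Final: 0.314683


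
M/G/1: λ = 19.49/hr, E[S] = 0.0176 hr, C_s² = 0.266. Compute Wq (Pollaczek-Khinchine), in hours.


ρ = λ·E[S] = 19.49·0.0176 = 0.3430
E[S²] = E[S]²(1+C_s²) = 0.0176²·(1+0.266) = 0.0003922
Wq = λ·E[S²]/(2(1−ρ)) = 19.49·0.0003922/(2·0.6570) = 0.005817 hr

Final: 0.005817 hr


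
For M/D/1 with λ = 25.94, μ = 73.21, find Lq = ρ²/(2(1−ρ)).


ρ = 25.94/73.21 = 0.3543
M/D/1: Lq = ρ²/(2(1−ρ)) = 0.1255/(2·0.6457) = 0.09722

Final: 0.09722


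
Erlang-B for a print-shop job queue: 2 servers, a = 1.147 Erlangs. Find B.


B(c,a) = (a^c/c!) / Σ_{k=0}^{c} a^k/k!
a^2/2! = 0.657805
Σ terms (k=0..2): 1.00000 + 1.14700 + 0.65780 = 2.804804
B = 0.657805/2.804804 = 0.234528

Final: 0.234528


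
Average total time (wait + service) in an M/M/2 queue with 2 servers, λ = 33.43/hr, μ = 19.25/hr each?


a = 1.7366; ρ = 0.8683; P₀ = 0.070485
Lq = P₀·a^c·ρ/(c!(1−ρ)²) = 5.32182
Wq = Lq/λ = 5.32182/33.43 = 0.15919 hr
W = Wq + 1/μ = 0.15919 + 0.05195 = 0.21114 hr

Final: 0.21114 hr


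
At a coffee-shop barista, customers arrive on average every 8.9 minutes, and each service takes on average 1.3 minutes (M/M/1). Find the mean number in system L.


λ = 60/8.9 = 6.7416 /hr
μ = 60/1.3 = 46.1538 /hr
ρ = λ/μ = 6.7416/46.1538 = 0.1461
L = ρ/(1−ρ) = 0.1461/0.8539 = 0.1711

Final: 0.1711


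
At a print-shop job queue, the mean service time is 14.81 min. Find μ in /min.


μ = 1/(service time) in consistent units.
1 minute = 1 min, so μ = 1/14.81 = 0.06752 per minute

Final: 0.06752 /min


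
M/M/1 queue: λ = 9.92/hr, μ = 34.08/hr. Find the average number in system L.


ρ = λ/μ = 9.92/34.08 = 0.2911
L = ρ/(1−ρ) = 0.2911/(1 − 0.2911) = 0.2911/0.7089 = 0.4106

Final: 0.4106


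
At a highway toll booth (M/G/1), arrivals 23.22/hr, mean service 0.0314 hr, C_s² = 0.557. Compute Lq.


ρ = λ·E[S] = 23.22·0.0314 = 0.7291
Lq = ρ²(1+C_s²)/(2(1−ρ)) = 0.5316·(1+0.557)/(2·0.2709)
= 0.5316·1.5570/0.5418 = 1.52773

Final: 1.52773


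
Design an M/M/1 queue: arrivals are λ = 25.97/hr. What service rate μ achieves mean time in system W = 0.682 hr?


W = 1/(μ−λ) ⇒ μ − λ = 1/W = 1/0.682 = 1.4663
μ = λ + 1/W = 25.97 + 1.4663 = 27.4363 per hr

Final: 27.4363 /hr


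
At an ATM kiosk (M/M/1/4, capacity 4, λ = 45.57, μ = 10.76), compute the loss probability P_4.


ρ = λ/μ = 45.57/10.76 = 4.2351
P_K = (1−ρ)ρ^K/(1−ρ^(K+1)) = (-3.2351·321.711828)/(1 − 1362.491452)
= -1040.779623/-1361.491452 = 0.764441

Final: 0.764441


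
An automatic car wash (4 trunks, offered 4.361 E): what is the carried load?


B(4,4.361) = 0.344363 (Erlang-B)
Carried load = a(1 − B) = 4.361·(1 − 0.344363) = 4.361·0.655637 = 2.8592 E

Final: 2.8592 Erlangs


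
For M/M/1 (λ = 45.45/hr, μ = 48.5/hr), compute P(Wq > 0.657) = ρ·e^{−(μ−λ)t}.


ρ = 45.45/48.5 = 0.9371
P(Wq > t) = ρ·e^{−(μ−λ)t} = 0.9371·e^{−2.0038}
= 0.9371·0.134815 = 0.126337

Final: 0.126337


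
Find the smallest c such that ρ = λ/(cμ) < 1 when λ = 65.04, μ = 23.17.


Stability requires cμ > λ ⇔ c > λ/μ.
λ/μ = 65.04/23.17 = 2.8071
Minimum integer c = ⌊2.8071⌋ + 1 = 3
Check: 3·23.17 = 69.51 > 65.04, while 2·23.17 = 46.34 ≤ 65.04

Final: 3 servers


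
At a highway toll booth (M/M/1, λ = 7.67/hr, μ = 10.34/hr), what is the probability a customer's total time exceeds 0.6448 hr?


W ~ Exponential(μ−λ) for M/M/1.
μ − λ = 10.34 − 7.67 = 2.6700
P(W > t) = e^{−(μ−λ)t} = e^{−1.7216} = 0.178777

Final: 0.178777


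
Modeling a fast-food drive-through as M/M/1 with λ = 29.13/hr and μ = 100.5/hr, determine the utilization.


ρ = λ/μ = 29.13/100.5 = 0.2899

Final: 0.2899


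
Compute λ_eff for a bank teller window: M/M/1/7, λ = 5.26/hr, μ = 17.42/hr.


ρ = 0.3020; P_K = (1−ρ)ρ^7/(1−ρ^8) = 0.0001598
λ_eff = λ(1 − P_K) = 5.26·(1 − 0.0001598) = 5.26·0.999840 = 5.2592 /hr

Final: 5.2592 /hr


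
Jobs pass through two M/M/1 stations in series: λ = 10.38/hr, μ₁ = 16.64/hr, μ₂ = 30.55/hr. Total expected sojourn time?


Each node sees arrival rate λ = 10.38/hr (tandem ⇒ throughput preserved).
W₁ = 1/(μ₁−λ) = 1/(16.64−10.38) = 0.15974 hr
W₂ = 1/(μ₂−λ) = 1/(30.55−10.38) = 0.04958 hr
W_total = W₁ + W₂ = 0.15974 + 0.04958 = 0.20932 hr

Final: 0.20932 hr


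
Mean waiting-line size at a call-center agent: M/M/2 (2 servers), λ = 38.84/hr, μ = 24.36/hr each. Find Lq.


a = λ/μ = 1.5944; ρ = a/2 = 0.7972
P₀ = 0.112837
Lq = P₀·a^c·ρ / (c!·(1−ρ)²) = 0.112837·2.54217·0.7972/(2·0.04112)
= 2.78034

Final: 2.78034


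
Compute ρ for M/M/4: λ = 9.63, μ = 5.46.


ρ = λ/(cμ) = 9.63/(4·5.46) = 9.63/21.84 = 0.4409

Final: 0.4409


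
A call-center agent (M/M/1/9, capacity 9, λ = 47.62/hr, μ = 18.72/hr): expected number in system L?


ρ = 47.62/18.72 = 2.5438
L = ρ[1 − (K+1)ρ^K + Kρ^(K+1)] / [(1−ρ)(1−ρ^(K+1))]
Numerator: 2.5438·(1 − 10·4460.175215 + 9·11345.808960) = 146298.022797
Denominator: (-1.5438)·(-11344.808960) = 17514.154858
L = 146298.022797/17514.154858 = 8.3531

Final: 8.3531


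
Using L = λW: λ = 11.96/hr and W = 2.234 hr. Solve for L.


L = λW = 11.96·2.234 = 26.7186

Final: 26.7186


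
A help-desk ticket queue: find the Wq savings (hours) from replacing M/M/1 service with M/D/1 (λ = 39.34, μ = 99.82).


ρ = 39.34/99.82 = 0.3941
Wq(M/M/1) = ρ/(μ−λ) = 0.3941/60.48 = 0.006516 hr
Wq(M/D/1) = ρ/(2(μ−λ)) = 0.003258 hr
Savings = 0.006516 − 0.003258 = 0.003258 hr

Final: 0.003258 hr


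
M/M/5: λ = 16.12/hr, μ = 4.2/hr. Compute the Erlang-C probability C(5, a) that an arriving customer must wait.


a = λ/μ = 3.8381; ρ = a/5 = 0.7676
P₀ = 0.016519 (from M/M/c formula)
C(c,a) = [a^c/(c!(1−ρ))]·P₀ = [832.87291/(120·0.2324)]·0.016519
= 29.86737·0.016519 = 0.493383

Final: 0.493383


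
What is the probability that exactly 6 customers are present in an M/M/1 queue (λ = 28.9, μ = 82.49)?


ρ = 28.9/82.49 = 0.3503
P_n = (1−ρ)·ρ^n = (1 − 0.3503)·0.3503^6 = 0.6497·0.001849 = 0.001201

Final: 0.001201


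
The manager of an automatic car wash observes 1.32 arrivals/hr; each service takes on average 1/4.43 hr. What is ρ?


ρ = λ/μ = 1.32/4.43 = 0.2980

Final: 0.2980


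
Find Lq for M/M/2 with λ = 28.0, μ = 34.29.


a = λ/μ = 0.8166; ρ = a/2 = 0.4083
P₀ = 0.420170
Lq = P₀·a^c·ρ / (c!·(1−ρ)²) = 0.420170·0.66678·0.4083/(2·0.35013)
= 0.16335

Final: 0.16335


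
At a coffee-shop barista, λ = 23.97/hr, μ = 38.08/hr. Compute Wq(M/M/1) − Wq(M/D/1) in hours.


ρ = 23.97/38.08 = 0.6295
Wq(M/M/1) = ρ/(μ−λ) = 0.6295/14.11 = 0.04461 hr
Wq(M/D/1) = ρ/(2(μ−λ)) = 0.02231 hr
Savings = 0.04461 − 0.02231 = 0.02231 hr

Final: 0.02231 hr


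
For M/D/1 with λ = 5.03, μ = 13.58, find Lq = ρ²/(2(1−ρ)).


ρ = 5.03/13.58 = 0.3704
M/D/1: Lq = ρ²/(2(1−ρ)) = 0.1372/(2·0.6296) = 0.10895

Final: 0.10895


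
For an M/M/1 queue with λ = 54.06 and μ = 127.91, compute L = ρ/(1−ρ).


ρ = λ/μ = 54.06/127.91 = 0.4226
L = ρ/(1−ρ) = 0.4226/(1 − 0.4226) = 0.4226/0.5774 = 0.7320

Final: 0.7320


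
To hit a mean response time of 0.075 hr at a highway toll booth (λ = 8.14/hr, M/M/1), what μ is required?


W = 1/(μ−λ) ⇒ μ − λ = 1/W = 1/0.075 = 13.3333
μ = λ + 1/W = 8.14 + 13.3333 = 21.4733 per hr

Final: 21.4733 /hr


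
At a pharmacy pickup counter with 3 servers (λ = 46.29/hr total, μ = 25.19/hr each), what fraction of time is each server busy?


ρ = λ/(cμ) = 46.29/(3·25.19) = 46.29/75.57 = 0.6125

Final: 0.6125
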